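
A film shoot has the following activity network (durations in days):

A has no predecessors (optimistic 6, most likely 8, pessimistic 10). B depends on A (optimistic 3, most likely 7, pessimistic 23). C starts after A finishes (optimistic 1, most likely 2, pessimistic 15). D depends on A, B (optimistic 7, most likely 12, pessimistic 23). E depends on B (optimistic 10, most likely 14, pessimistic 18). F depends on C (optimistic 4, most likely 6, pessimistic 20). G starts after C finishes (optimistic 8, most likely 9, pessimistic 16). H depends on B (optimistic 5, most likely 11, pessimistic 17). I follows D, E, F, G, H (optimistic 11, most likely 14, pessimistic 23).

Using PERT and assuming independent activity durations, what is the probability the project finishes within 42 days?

0.168

te_A = (6 + 4·8 + 10)/6 = 48/6 = 8; σ²_A = ((10−6)/6)² = 0.444
te_B = (3 + 4·7 + 23)/6 = 54/6 = 9; σ²_B = ((23−3)/6)² = 11.111
te_C = (1 + 4·2 + 15)/6 = 24/6 = 4; σ²_C = ((15−1)/6)² = 5.444
te_D = (7 + 4·12 + 23)/6 = 78/6 = 13; σ²_D = ((23−7)/6)² = 7.111
te_E = (10 + 4·14 + 18)/6 = 84/6 = 14; σ²_E = ((18−10)/6)² = 1.778
te_F = (4 + 4·6 + 20)/6 = 48/6 = 8; σ²_F = ((20−4)/6)² = 7.111
te_G = (8 + 4·9 + 16)/6 = 60/6 = 10; σ²_G = ((16−8)/6)² = 1.778
te_H = (5 + 4·11 + 17)/6 = 66/6 = 11; σ²_H = ((17−5)/6)² = 4.000
te_I = (11 + 4·14 + 23)/6 = 90/6 = 15; σ²_I = ((23−11)/6)² = 4.000

Forward pass:
ES_A = 0; EF_A = 8
ES_B = 8; EF_B = 8+9 = 17
ES_C = 8; EF_C = 8+4 = 12
ES_D = max(EF_A=8, EF_B=17) = 17; EF_D = 17+13 = 30
ES_E = 17; EF_E = 17+14 = 31
ES_F = 12; EF_F = 12+8 = 20
ES_G = 12; EF_G = 12+10 = 22
ES_H = 17; EF_H = 17+11 = 28
ES_I = max(EF_D=30, EF_E=31, EF_F=20, EF_G=22, EF_H=28) = 31; EF_I = 31+15 = 46
Expected project duration μ = 46 days. Critical path: A → B → E → I.

Variance along critical path = 0.444 + 11.111 + 1.778 + 4.000 = 17.333; σ = √17.333 = 4.163 days.
Z = (42 − 46) / 4.163 = -0.961
P(T ≤ 42) = Φ(-0.961) ≈ 0.168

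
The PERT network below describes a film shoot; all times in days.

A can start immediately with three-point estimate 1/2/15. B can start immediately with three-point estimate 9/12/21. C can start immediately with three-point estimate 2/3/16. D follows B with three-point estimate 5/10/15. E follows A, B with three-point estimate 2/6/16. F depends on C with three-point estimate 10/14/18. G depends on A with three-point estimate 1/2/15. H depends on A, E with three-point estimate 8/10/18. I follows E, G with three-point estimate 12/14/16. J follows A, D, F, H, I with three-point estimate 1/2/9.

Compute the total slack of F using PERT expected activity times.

15 days

te_A = (1 + 4·2 + 15)/6 = 24/6 = 4
te_B = (9 + 4·12 + 21)/6 = 78/6 = 13
te_C = (2 + 4·3 + 16)/6 = 30/6 = 5
te_D = (5 + 4·10 + 15)/6 = 60/6 = 10
te_E = (2 + 4·6 + 16)/6 = 42/6 = 7
te_F = (10 + 4·14 + 18)/6 = 84/6 = 14
te_G = (1 + 4·2 + 15)/6 = 24/6 = 4
te_H = (8 + 4·10 + 18)/6 = 66/6 = 11
te_I = (12 + 4·14 + 16)/6 = 84/6 = 14
te_J = (1 + 4·2 + 9)/6 = 18/6 = 3

Forward pass:
ES_A = 0; EF_A = 4
ES_B = 0; EF_B = 13
ES_C = 0; EF_C = 5
ES_D = 13; EF_D = 13+10 = 23
ES_E = max(EF_A=4, EF_B=13) = 13; EF_E = 13+7 = 20
ES_F = 5; EF_F = 5+14 = 19
ES_G = 4; EF_G = 4+4 = 8
ES_H = max(EF_A=4, EF_E=20) = 20; EF_H = 20+11 = 31
ES_I = max(EF_E=20, EF_G=8) = 20; EF_I = 20+14 = 34
ES_J = max(EF_A=4, EF_D=23, EF_F=19, EF_H=31, EF_I=34) = 34; EF_J = 34+3 = 37
Expected project duration μ = 37 days. Critical path: B → E → I → J.

Backward pass:
LF_J = 37; LS_J = 37−3 = 34
LF_I = LS_J = 34; LS_I = 34−14 = 20
LF_H = LS_J = 34; LS_H = 34−11 = 23
LF_G = LS_I = 20; LS_G = 20−4 = 16
LF_F = LS_J = 34; LS_F = 34−14 = 20
LF_E = min(LS_H=23, LS_I=20) = 20; LS_E = 20−7 = 13
LF_D = LS_J = 34; LS_D = 34−10 = 24
LF_C = LS_F = 20; LS_C = 20−5 = 15
LF_B = min(LS_D=24, LS_E=13) = 13; LS_B = 13−13 = 0
LF_A = min(LS_E=13, LS_G=16, LS_H=23, LS_J=34) = 13; LS_A = 13−4 = 9
Slack_F = LS_F − ES_F = 20 − 5 = 15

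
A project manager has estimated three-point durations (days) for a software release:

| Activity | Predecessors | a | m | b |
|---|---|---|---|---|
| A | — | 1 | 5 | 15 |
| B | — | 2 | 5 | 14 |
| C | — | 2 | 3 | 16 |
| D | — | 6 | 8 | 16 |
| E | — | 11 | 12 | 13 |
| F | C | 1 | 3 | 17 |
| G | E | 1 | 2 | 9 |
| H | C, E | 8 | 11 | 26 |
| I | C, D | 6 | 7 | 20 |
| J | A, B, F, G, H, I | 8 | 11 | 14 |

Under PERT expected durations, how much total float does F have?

15 days

te_A = (1 + 4·5 + 15)/6 = 36/6 = 6
te_B = (2 + 4·5 + 14)/6 = 36/6 = 6
te_C = (2 + 4·3 + 16)/6 = 30/6 = 5
te_D = (6 + 4·8 + 16)/6 = 54/6 = 9
te_E = (11 + 4·12 + 13)/6 = 72/6 = 12
te_F = (1 + 4·3 + 17)/6 = 30/6 = 5
te_G = (1 + 4·2 + 9)/6 = 18/6 = 3
te_H = (8 + 4·11 + 26)/6 = 78/6 = 13
te_I = (6 + 4·7 + 20)/6 = 54/6 = 9
te_J = (8 + 4·11 + 14)/6 = 66/6 = 11

Forward pass:
ES_A = 0; EF_A = 6
ES_B = 0; EF_B = 6
ES_C = 0; EF_C = 5
ES_D = 0; EF_D = 9
ES_E = 0; EF_E = 12
ES_F = 5; EF_F = 5+5 = 10
ES_G = 12; EF_G = 12+3 = 15
ES_H = max(EF_C=5, EF_E=12) = 12; EF_H = 12+13 = 25
ES_I = max(EF_C=5, EF_D=9) = 9; EF_I = 9+9 = 18
ES_J = max(EF_A=6, EF_B=6, EF_F=10, EF_G=15, EF_H=25, EF_I=18) = 25; EF_J = 25+11 = 36
Expected project duration μ = 36 days. Critical path: E → H → J.

Backward pass:
LF_J = 36; LS_J = 36−11 = 25
LF_I = LS_J = 25; LS_I = 25−9 = 16
LF_H = LS_J = 25; LS_H = 25−13 = 12
LF_G = LS_J = 25; LS_G = 25−3 = 22
LF_F = LS_J = 25; LS_F = 25−5 = 20
LF_E = min(LS_G=22, LS_H=12) = 12; LS_E = 12−12 = 0
LF_D = LS_I = 16; LS_D = 16−9 = 7
LF_C = min(LS_F=20, LS_H=12, LS_I=16) = 12; LS_C = 12−5 = 7
LF_B = LS_J = 25; LS_B = 25−6 = 19
LF_A = LS_J = 25; LS_A = 25−6 = 19
Slack_F = LS_F − ES_F = 20 − 5 = 15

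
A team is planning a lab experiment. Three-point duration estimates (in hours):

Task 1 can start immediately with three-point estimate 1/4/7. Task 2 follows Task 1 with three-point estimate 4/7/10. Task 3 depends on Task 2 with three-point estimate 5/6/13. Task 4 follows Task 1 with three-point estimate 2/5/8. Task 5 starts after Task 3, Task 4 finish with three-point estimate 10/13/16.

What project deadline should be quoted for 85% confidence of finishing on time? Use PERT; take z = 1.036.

te_Task 1 = (1 + 4·4 + 7)/6 = 24/6 = 4; σ²_Task 1 = ((7−1)/6)² = 1.000
te_Task 2 = (4 + 4·7 + 10)/6 = 42/6 = 7; σ²_Task 2 = ((10−4)/6)² = 1.000
te_Task 3 = (5 + 4·6 + 13)/6 = 42/6 = 7; σ²_Task 3 = ((13−5)/6)² = 1.778
te_Task 4 = (2 + 4·5 + 8)/6 = 30/6 = 5; σ²_Task 4 = ((8−2)/6)² = 1.000
te_Task 5 = (10 + 4·13 + 16)/6 = 78/6 = 13; σ²_Task 5 = ((16−10)/6)² = 1.000

Forward pass:
ES_Task 1 = 0; EF_Task 1 = 4
ES_Task 2 = 4; EF_Task 2 = 4+7 = 11
ES_Task 3 = 11; EF_Task 3 = 11+7 = 18
ES_Task 4 = 4; EF_Task 4 = 4+5 = 9
ES_Task 5 = max(EF_Task 3=18, EF_Task 4=9) = 18; EF_Task 5 = 18+13 = 31
Expected project duration μ = 31 hours. Critical path: Task 1 → Task 2 → Task 3 → Task 5.

Variance along critical path = 1.000 + 1.000 + 1.778 + 1.000 = 4.778; σ = 2.186 hours.
D = μ + z·σ = 31 + 1.036·2.186 = 33.3 hours

33.3 hours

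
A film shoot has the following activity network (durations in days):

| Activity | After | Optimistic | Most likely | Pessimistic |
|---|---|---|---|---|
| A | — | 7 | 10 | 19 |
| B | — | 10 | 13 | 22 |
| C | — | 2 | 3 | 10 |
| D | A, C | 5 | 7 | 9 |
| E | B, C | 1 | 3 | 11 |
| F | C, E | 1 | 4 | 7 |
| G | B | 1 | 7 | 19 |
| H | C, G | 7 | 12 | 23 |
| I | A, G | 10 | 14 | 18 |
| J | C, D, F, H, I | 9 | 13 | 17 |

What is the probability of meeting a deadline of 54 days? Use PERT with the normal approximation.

0.890

te_A = (7 + 4·10 + 19)/6 = 66/6 = 11; σ²_A = ((19−7)/6)² = 4.000
te_B = (10 + 4·13 + 22)/6 = 84/6 = 14; σ²_B = ((22−10)/6)² = 4.000
te_C = (2 + 4·3 + 10)/6 = 24/6 = 4; σ²_C = ((10−2)/6)² = 1.778
te_D = (5 + 4·7 + 9)/6 = 42/6 = 7; σ²_D = ((9−5)/6)² = 0.444
te_E = (1 + 4·3 + 11)/6 = 24/6 = 4; σ²_E = ((11−1)/6)² = 2.778
te_F = (1 + 4·4 + 7)/6 = 24/6 = 4; σ²_F = ((7−1)/6)² = 1.000
te_G = (1 + 4·7 + 19)/6 = 48/6 = 8; σ²_G = ((19−1)/6)² = 9.000
te_H = (7 + 4·12 + 23)/6 = 78/6 = 13; σ²_H = ((23−7)/6)² = 7.111
te_I = (10 + 4·14 + 18)/6 = 84/6 = 14; σ²_I = ((18−10)/6)² = 1.778
te_J = (9 + 4·13 + 17)/6 = 78/6 = 13; σ²_J = ((17−9)/6)² = 1.778

Forward pass:
ES_A = 0; EF_A = 11
ES_B = 0; EF_B = 14
ES_C = 0; EF_C = 4
ES_D = max(EF_A=11, EF_C=4) = 11; EF_D = 11+7 = 18
ES_E = max(EF_B=14, EF_C=4) = 14; EF_E = 14+4 = 18
ES_F = max(EF_C=4, EF_E=18) = 18; EF_F = 18+4 = 22
ES_G = 14; EF_G = 14+8 = 22
ES_H = max(EF_C=4, EF_G=22) = 22; EF_H = 22+13 = 35
ES_I = max(EF_A=11, EF_G=22) = 22; EF_I = 22+14 = 36
ES_J = max(EF_C=4, EF_D=18, EF_F=22, EF_H=35, EF_I=36) = 36; EF_J = 36+13 = 49
Expected project duration μ = 49 days. Critical path: B → G → I → J.

Variance along critical path = 4.000 + 9.000 + 1.778 + 1.778 = 16.556; σ = √16.556 = 4.069 days.
Z = (54 − 49) / 4.069 = 1.229
P(T ≤ 54) = Φ(1.229) ≈ 0.890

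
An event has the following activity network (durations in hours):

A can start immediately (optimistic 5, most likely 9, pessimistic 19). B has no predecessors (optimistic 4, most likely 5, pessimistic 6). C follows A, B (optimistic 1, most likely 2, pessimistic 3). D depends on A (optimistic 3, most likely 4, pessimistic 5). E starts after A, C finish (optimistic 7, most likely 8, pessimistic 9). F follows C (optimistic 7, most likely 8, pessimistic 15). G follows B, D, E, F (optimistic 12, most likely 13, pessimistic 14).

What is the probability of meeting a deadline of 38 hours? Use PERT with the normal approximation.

0.929

te_A = (5 + 4·9 + 19)/6 = 60/6 = 10; σ²_A = ((19−5)/6)² = 5.444
te_B = (4 + 4·5 + 6)/6 = 30/6 = 5; σ²_B = ((6−4)/6)² = 0.111
te_C = (1 + 4·2 + 3)/6 = 12/6 = 2; σ²_C = ((3−1)/6)² = 0.111
te_D = (3 + 4·4 + 5)/6 = 24/6 = 4; σ²_D = ((5−3)/6)² = 0.111
te_E = (7 + 4·8 + 9)/6 = 48/6 = 8; σ²_E = ((9−7)/6)² = 0.111
te_F = (7 + 4·8 + 15)/6 = 54/6 = 9; σ²_F = ((15−7)/6)² = 1.778
te_G = (12 + 4·13 + 14)/6 = 78/6 = 13; σ²_G = ((14−12)/6)² = 0.111

Forward pass:
ES_A = 0; EF_A = 10
ES_B = 0; EF_B = 5
ES_C = max(EF_A=10, EF_B=5) = 10; EF_C = 10+2 = 12
ES_D = 10; EF_D = 10+4 = 14
ES_E = max(EF_A=10, EF_C=12) = 12; EF_E = 12+8 = 20
ES_F = 12; EF_F = 12+9 = 21
ES_G = max(EF_B=5, EF_D=14, EF_E=20, EF_F=21) = 21; EF_G = 21+13 = 34
Expected project duration μ = 34 hours. Critical path: A → C → F → G.

Variance along critical path = 5.444 + 0.111 + 1.778 + 0.111 = 7.444; σ = √7.444 = 2.728 hours.
Z = (38 − 34) / 2.728 = 1.466
P(T ≤ 38) = Φ(1.466) ≈ 0.929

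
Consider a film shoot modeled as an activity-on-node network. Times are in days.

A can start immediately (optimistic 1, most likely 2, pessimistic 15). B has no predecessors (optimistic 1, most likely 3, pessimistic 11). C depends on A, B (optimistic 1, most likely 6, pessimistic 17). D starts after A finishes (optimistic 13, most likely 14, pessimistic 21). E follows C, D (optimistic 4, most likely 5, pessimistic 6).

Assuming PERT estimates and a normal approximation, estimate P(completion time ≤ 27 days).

0.866

te_A = (1 + 4·2 + 15)/6 = 24/6 = 4; σ²_A = ((15−1)/6)² = 5.444
te_B = (1 + 4·3 + 11)/6 = 24/6 = 4; σ²_B = ((11−1)/6)² = 2.778
te_C = (1 + 4·6 + 17)/6 = 42/6 = 7; σ²_C = ((17−1)/6)² = 7.111
te_D = (13 + 4·14 + 21)/6 = 90/6 = 15; σ²_D = ((21−13)/6)² = 1.778
te_E = (4 + 4·5 + 6)/6 = 30/6 = 5; σ²_E = ((6−4)/6)² = 0.111

Forward pass:
ES_A = 0; EF_A = 4
ES_B = 0; EF_B = 4
ES_C = max(EF_A=4, EF_B=4) = 4; EF_C = 4+7 = 11
ES_D = 4; EF_D = 4+15 = 19
ES_E = max(EF_C=11, EF_D=19) = 19; EF_E = 19+5 = 24
Expected project duration μ = 24 days. Critical path: A → D → E.

Variance along critical path = 5.444 + 1.778 + 0.111 = 7.333; σ = √7.333 = 2.708 days.
Z = (27 − 24) / 2.708 = 1.108
P(T ≤ 27) = Φ(1.108) ≈ 0.866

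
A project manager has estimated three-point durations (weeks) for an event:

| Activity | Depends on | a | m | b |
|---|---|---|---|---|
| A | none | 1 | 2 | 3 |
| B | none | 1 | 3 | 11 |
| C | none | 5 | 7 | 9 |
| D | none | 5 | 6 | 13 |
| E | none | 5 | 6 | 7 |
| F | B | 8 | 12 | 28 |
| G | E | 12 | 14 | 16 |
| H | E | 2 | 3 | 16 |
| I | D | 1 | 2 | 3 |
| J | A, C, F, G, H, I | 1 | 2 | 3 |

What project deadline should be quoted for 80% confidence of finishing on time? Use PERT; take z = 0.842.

te_A = (1 + 4·2 + 3)/6 = 12/6 = 2; σ²_A = ((3−1)/6)² = 0.111
te_B = (1 + 4·3 + 11)/6 = 24/6 = 4; σ²_B = ((11−1)/6)² = 2.778
te_C = (5 + 4·7 + 9)/6 = 42/6 = 7; σ²_C = ((9−5)/6)² = 0.444
te_D = (5 + 4·6 + 13)/6 = 42/6 = 7; σ²_D = ((13−5)/6)² = 1.778
te_E = (5 + 4·6 + 7)/6 = 36/6 = 6; σ²_E = ((7−5)/6)² = 0.111
te_F = (8 + 4·12 + 28)/6 = 84/6 = 14; σ²_F = ((28−8)/6)² = 11.111
te_G = (12 + 4·14 + 16)/6 = 84/6 = 14; σ²_G = ((16−12)/6)² = 0.444
te_H = (2 + 4·3 + 16)/6 = 30/6 = 5; σ²_H = ((16−2)/6)² = 5.444
te_I = (1 + 4·2 + 3)/6 = 12/6 = 2; σ²_I = ((3−1)/6)² = 0.111
te_J = (1 + 4·2 + 3)/6 = 12/6 = 2; σ²_J = ((3−1)/6)² = 0.111

Forward pass:
ES_A = 0; EF_A = 2
ES_B = 0; EF_B = 4
ES_C = 0; EF_C = 7
ES_D = 0; EF_D = 7
ES_E = 0; EF_E = 6
ES_F = 4; EF_F = 4+14 = 18
ES_G = 6; EF_G = 6+14 = 20
ES_H = 6; EF_H = 6+5 = 11
ES_I = 7; EF_I = 7+2 = 9
ES_J = max(EF_A=2, EF_C=7, EF_F=18, EF_G=20, EF_H=11, EF_I=9) = 20; EF_J = 20+2 = 22
Expected project duration μ = 22 weeks. Critical path: E → G → J.

Variance along critical path = 0.111 + 0.444 + 0.111 = 0.667; σ = 0.816 weeks.
D = μ + z·σ = 22 + 0.842·0.816 = 22.7 weeks

22.7 weeks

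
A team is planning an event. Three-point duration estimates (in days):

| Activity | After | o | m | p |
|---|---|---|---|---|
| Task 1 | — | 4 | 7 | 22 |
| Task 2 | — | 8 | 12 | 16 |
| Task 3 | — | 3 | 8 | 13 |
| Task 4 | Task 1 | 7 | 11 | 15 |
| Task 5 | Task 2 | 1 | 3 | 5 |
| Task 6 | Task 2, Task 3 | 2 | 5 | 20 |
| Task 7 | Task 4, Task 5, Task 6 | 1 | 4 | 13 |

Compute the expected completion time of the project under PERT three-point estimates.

te_Task 1 = (4 + 4·7 + 22)/6 = 54/6 = 9
te_Task 2 = (8 + 4·12 + 16)/6 = 72/6 = 12
te_Task 3 = (3 + 4·8 + 13)/6 = 48/6 = 8
te_Task 4 = (7 + 4·11 + 15)/6 = 66/6 = 11
te_Task 5 = (1 + 4·3 + 5)/6 = 18/6 = 3
te_Task 6 = (2 + 4·5 + 20)/6 = 42/6 = 7
te_Task 7 = (1 + 4·4 + 13)/6 = 30/6 = 5

Forward pass:
ES_Task 1 = 0; EF_Task 1 = 9
ES_Task 2 = 0; EF_Task 2 = 12
ES_Task 3 = 0; EF_Task 3 = 8
ES_Task 4 = 9; EF_Task 4 = 9+11 = 20
ES_Task 5 = 12; EF_Task 5 = 12+3 = 15
ES_Task 6 = max(EF_Task 2=12, EF_Task 3=8) = 12; EF_Task 6 = 12+7 = 19
ES_Task 7 = max(EF_Task 4=20, EF_Task 5=15, EF_Task 6=19) = 20; EF_Task 7 = 20+5 = 25
Expected project duration μ = 25 days. Critical path: Task 1 → Task 4 → Task 7.

25 days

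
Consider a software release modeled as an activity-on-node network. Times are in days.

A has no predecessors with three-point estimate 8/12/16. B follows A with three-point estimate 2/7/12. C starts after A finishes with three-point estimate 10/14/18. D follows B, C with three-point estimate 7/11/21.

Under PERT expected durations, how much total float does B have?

te_A = (8 + 4·12 + 16)/6 = 72/6 = 12
te_B = (2 + 4·7 + 12)/6 = 42/6 = 7
te_C = (10 + 4·14 + 18)/6 = 84/6 = 14
te_D = (7 + 4·11 + 21)/6 = 72/6 = 12

Forward pass:
ES_A = 0; EF_A = 12
ES_B = 12; EF_B = 12+7 = 19
ES_C = 12; EF_C = 12+14 = 26
ES_D = max(EF_B=19, EF_C=26) = 26; EF_D = 26+12 = 38
Expected project duration μ = 38 days. Critical path: A → C → D.

Backward pass:
LF_D = 38; LS_D = 38−12 = 26
LF_C = LS_D = 26; LS_C = 26−14 = 12
LF_B = LS_D = 26; LS_B = 26−7 = 19
LF_A = min(LS_B=19, LS_C=12) = 12; LS_A = 12−12 = 0
Slack_B = LS_B − ES_B = 19 − 12 = 7

7 days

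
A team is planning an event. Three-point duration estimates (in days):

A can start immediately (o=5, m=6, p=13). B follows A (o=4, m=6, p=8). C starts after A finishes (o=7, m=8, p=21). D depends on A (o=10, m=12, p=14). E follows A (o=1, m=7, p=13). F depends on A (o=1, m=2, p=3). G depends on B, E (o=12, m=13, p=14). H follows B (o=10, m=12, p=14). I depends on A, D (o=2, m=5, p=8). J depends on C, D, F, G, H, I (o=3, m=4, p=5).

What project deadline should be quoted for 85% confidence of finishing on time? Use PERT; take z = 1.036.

te_A = (5 + 4·6 + 13)/6 = 42/6 = 7; σ²_A = ((13−5)/6)² = 1.778
te_B = (4 + 4·6 + 8)/6 = 36/6 = 6; σ²_B = ((8−4)/6)² = 0.444
te_C = (7 + 4·8 + 21)/6 = 60/6 = 10; σ²_C = ((21−7)/6)² = 5.444
te_D = (10 + 4·12 + 14)/6 = 72/6 = 12; σ²_D = ((14−10)/6)² = 0.444
te_E = (1 + 4·7 + 13)/6 = 42/6 = 7; σ²_E = ((13−1)/6)² = 4.000
te_F = (1 + 4·2 + 3)/6 = 12/6 = 2; σ²_F = ((3−1)/6)² = 0.111
te_G = (12 + 4·13 + 14)/6 = 78/6 = 13; σ²_G = ((14−12)/6)² = 0.111
te_H = (10 + 4·12 + 14)/6 = 72/6 = 12; σ²_H = ((14−10)/6)² = 0.444
te_I = (2 + 4·5 + 8)/6 = 30/6 = 5; σ²_I = ((8−2)/6)² = 1.000
te_J = (3 + 4·4 + 5)/6 = 24/6 = 4; σ²_J = ((5−3)/6)² = 0.111

Forward pass:
ES_A = 0; EF_A = 7
ES_B = 7; EF_B = 7+6 = 13
ES_C = 7; EF_C = 7+10 = 17
ES_D = 7; EF_D = 7+12 = 19
ES_E = 7; EF_E = 7+7 = 14
ES_F = 7; EF_F = 7+2 = 9
ES_G = max(EF_B=13, EF_E=14) = 14; EF_G = 14+13 = 27
ES_H = 13; EF_H = 13+12 = 25
ES_I = max(EF_A=7, EF_D=19) = 19; EF_I = 19+5 = 24
ES_J = max(EF_C=17, EF_D=19, EF_F=9, EF_G=27, EF_H=25, EF_I=24) = 27; EF_J = 27+4 = 31
Expected project duration μ = 31 days. Critical path: A → E → G → J.

Variance along critical path = 1.778 + 4.000 + 0.111 + 0.111 = 6.000; σ = 2.449 days.
D = μ + z·σ = 31 + 1.036·2.449 = 33.5 days

33.5 days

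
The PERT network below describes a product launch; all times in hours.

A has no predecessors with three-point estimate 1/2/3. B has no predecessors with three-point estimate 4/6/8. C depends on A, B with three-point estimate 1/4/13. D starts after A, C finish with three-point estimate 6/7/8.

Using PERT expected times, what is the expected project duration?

te_A = (1 + 4·2 + 3)/6 = 12/6 = 2
te_B = (4 + 4·6 + 8)/6 = 36/6 = 6
te_C = (1 + 4·4 + 13)/6 = 30/6 = 5
te_D = (6 + 4·7 + 8)/6 = 42/6 = 7

Forward pass:
ES_A = 0; EF_A = 2
ES_B = 0; EF_B = 6
ES_C = max(EF_A=2, EF_B=6) = 6; EF_C = 6+5 = 11
ES_D = max(EF_A=2, EF_C=11) = 11; EF_D = 11+7 = 18
Expected project duration μ = 18 hours. Critical path: B → C → D.

18 hours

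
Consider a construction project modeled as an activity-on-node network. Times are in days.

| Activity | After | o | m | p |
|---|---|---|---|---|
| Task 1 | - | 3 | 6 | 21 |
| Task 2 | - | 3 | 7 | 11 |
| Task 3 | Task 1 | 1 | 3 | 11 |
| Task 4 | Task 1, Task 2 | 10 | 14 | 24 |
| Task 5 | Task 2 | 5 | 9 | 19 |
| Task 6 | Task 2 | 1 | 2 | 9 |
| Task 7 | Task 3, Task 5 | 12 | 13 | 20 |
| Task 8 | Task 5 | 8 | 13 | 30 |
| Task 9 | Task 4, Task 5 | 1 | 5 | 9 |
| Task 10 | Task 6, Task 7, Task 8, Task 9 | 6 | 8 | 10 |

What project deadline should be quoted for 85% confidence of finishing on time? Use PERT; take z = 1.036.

te_Task 1 = (3 + 4·6 + 21)/6 = 48/6 = 8; σ²_Task 1 = ((21−3)/6)² = 9.000
te_Task 2 = (3 + 4·7 + 11)/6 = 42/6 = 7; σ²_Task 2 = ((11−3)/6)² = 1.778
te_Task 3 = (1 + 4·3 + 11)/6 = 24/6 = 4; σ²_Task 3 = ((11−1)/6)² = 2.778
te_Task 4 = (10 + 4·14 + 24)/6 = 90/6 = 15; σ²_Task 4 = ((24−10)/6)² = 5.444
te_Task 5 = (5 + 4·9 + 19)/6 = 60/6 = 10; σ²_Task 5 = ((19−5)/6)² = 5.444
te_Task 6 = (1 + 4·2 + 9)/6 = 18/6 = 3; σ²_Task 6 = ((9−1)/6)² = 1.778
te_Task 7 = (12 + 4·13 + 20)/6 = 84/6 = 14; σ²_Task 7 = ((20−12)/6)² = 1.778
te_Task 8 = (8 + 4·13 + 30)/6 = 90/6 = 15; σ²_Task 8 = ((30−8)/6)² = 13.444
te_Task 9 = (1 + 4·5 + 9)/6 = 30/6 = 5; σ²_Task 9 = ((9−1)/6)² = 1.778
te_Task 10 = (6 + 4·8 + 10)/6 = 48/6 = 8; σ²_Task 10 = ((10−6)/6)² = 0.444

Forward pass:
ES_Task 1 = 0; EF_Task 1 = 8
ES_Task 2 = 0; EF_Task 2 = 7
ES_Task 3 = 8; EF_Task 3 = 8+4 = 12
ES_Task 4 = max(EF_Task 1=8, EF_Task 2=7) = 8; EF_Task 4 = 8+15 = 23
ES_Task 5 = 7; EF_Task 5 = 7+10 = 17
ES_Task 6 = 7; EF_Task 6 = 7+3 = 10
ES_Task 7 = max(EF_Task 3=12, EF_Task 5=17) = 17; EF_Task 7 = 17+14 = 31
ES_Task 8 = 17; EF_Task 8 = 17+15 = 32
ES_Task 9 = max(EF_Task 4=23, EF_Task 5=17) = 23; EF_Task 9 = 23+5 = 28
ES_Task 10 = max(EF_Task 6=10, EF_Task 7=31, EF_Task 8=32, EF_Task 9=28) = 32; EF_Task 10 = 32+8 = 40
Expected project duration μ = 40 days. Critical path: Task 2 → Task 5 → Task 8 → Task 10.

Variance along critical path = 1.778 + 5.444 + 13.444 + 0.444 = 21.111; σ = 4.595 days.
D = μ + z·σ = 40 + 1.036·4.595 = 44.8 days

44.8 days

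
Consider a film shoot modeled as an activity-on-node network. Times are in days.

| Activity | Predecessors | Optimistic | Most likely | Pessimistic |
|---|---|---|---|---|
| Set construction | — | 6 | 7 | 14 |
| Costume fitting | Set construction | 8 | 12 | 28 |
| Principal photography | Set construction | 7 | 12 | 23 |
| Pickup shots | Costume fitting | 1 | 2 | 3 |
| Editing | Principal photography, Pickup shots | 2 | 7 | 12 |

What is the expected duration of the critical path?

te_Set construction = (6 + 4·7 + 14)/6 = 48/6 = 8
te_Costume fitting = (8 + 4·12 + 28)/6 = 84/6 = 14
te_Principal photography = (7 + 4·12 + 23)/6 = 78/6 = 13
te_Pickup shots = (1 + 4·2 + 3)/6 = 12/6 = 2
te_Editing = (2 + 4·7 + 12)/6 = 42/6 = 7

Forward pass:
ES_Set construction = 0; EF_Set construction = 8
ES_Costume fitting = 8; EF_Costume fitting = 8+14 = 22
ES_Principal photography = 8; EF_Principal photography = 8+13 = 21
ES_Pickup shots = 22; EF_Pickup shots = 22+2 = 24
ES_Editing = max(EF_Principal photography=21, EF_Pickup shots=24) = 24; EF_Editing = 24+7 = 31
Expected project duration μ = 31 days. Critical path: Set construction → Costume fitting → Pickup shots → Editing.

31 days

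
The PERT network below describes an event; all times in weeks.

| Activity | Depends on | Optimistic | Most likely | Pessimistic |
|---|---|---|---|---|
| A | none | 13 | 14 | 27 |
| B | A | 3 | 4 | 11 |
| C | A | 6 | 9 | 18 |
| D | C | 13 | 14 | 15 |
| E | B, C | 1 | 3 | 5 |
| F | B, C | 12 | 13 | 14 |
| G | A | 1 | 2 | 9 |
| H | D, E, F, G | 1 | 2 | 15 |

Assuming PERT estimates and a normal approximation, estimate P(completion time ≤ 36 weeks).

0.019

te_A = (13 + 4·14 + 27)/6 = 96/6 = 16; σ²_A = ((27−13)/6)² = 5.444
te_B = (3 + 4·4 + 11)/6 = 30/6 = 5; σ²_B = ((11−3)/6)² = 1.778
te_C = (6 + 4·9 + 18)/6 = 60/6 = 10; σ²_C = ((18−6)/6)² = 4.000
te_D = (13 + 4·14 + 15)/6 = 84/6 = 14; σ²_D = ((15−13)/6)² = 0.111
te_E = (1 + 4·3 + 5)/6 = 18/6 = 3; σ²_E = ((5−1)/6)² = 0.444
te_F = (12 + 4·13 + 14)/6 = 78/6 = 13; σ²_F = ((14−12)/6)² = 0.111
te_G = (1 + 4·2 + 9)/6 = 18/6 = 3; σ²_G = ((9−1)/6)² = 1.778
te_H = (1 + 4·2 + 15)/6 = 24/6 = 4; σ²_H = ((15−1)/6)² = 5.444

Forward pass:
ES_A = 0; EF_A = 16
ES_B = 16; EF_B = 16+5 = 21
ES_C = 16; EF_C = 16+10 = 26
ES_D = 26; EF_D = 26+14 = 40
ES_E = max(EF_B=21, EF_C=26) = 26; EF_E = 26+3 = 29
ES_F = max(EF_B=21, EF_C=26) = 26; EF_F = 26+13 = 39
ES_G = 16; EF_G = 16+3 = 19
ES_H = max(EF_D=40, EF_E=29, EF_F=39, EF_G=19) = 40; EF_H = 40+4 = 44
Expected project duration μ = 44 weeks. Critical path: A → C → D → H.

Variance along critical path = 5.444 + 4.000 + 0.111 + 5.444 = 15.000; σ = √15.000 = 3.873 weeks.
Z = (36 − 44) / 3.873 = -2.066
P(T ≤ 36) = Φ(-2.066) ≈ 0.019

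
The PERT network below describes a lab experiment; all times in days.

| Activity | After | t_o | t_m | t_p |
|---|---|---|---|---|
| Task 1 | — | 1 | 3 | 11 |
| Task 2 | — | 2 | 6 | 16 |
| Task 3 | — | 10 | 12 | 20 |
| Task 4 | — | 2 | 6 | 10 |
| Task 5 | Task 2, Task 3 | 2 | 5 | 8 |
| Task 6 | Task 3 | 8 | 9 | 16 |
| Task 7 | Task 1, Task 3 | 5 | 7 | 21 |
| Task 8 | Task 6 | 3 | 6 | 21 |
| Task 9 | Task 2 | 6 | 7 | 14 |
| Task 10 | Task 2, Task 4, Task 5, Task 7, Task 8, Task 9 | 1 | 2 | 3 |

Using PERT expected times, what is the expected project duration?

te_Task 1 = (1 + 4·3 + 11)/6 = 24/6 = 4
te_Task 2 = (2 + 4·6 + 16)/6 = 42/6 = 7
te_Task 3 = (10 + 4·12 + 20)/6 = 78/6 = 13
te_Task 4 = (2 + 4·6 + 10)/6 = 36/6 = 6
te_Task 5 = (2 + 4·5 + 8)/6 = 30/6 = 5
te_Task 6 = (8 + 4·9 + 16)/6 = 60/6 = 10
te_Task 7 = (5 + 4·7 + 21)/6 = 54/6 = 9
te_Task 8 = (3 + 4·6 + 21)/6 = 48/6 = 8
te_Task 9 = (6 + 4·7 + 14)/6 = 48/6 = 8
te_Task 10 = (1 + 4·2 + 3)/6 = 12/6 = 2

Forward pass:
ES_Task 1 = 0; EF_Task 1 = 4
ES_Task 2 = 0; EF_Task 2 = 7
ES_Task 3 = 0; EF_Task 3 = 13
ES_Task 4 = 0; EF_Task 4 = 6
ES_Task 5 = max(EF_Task 2=7, EF_Task 3=13) = 13; EF_Task 5 = 13+5 = 18
ES_Task 6 = 13; EF_Task 6 = 13+10 = 23
ES_Task 7 = max(EF_Task 1=4, EF_Task 3=13) = 13; EF_Task 7 = 13+9 = 22
ES_Task 8 = 23; EF_Task 8 = 23+8 = 31
ES_Task 9 = 7; EF_Task 9 = 7+8 = 15
ES_Task 10 = max(EF_Task 2=7, EF_Task 4=6, EF_Task 5=18, EF_Task 7=22, EF_Task 8=31, EF_Task 9=15) = 31; EF_Task 10 = 31+2 = 33
Expected project duration μ = 33 days. Critical path: Task 3 → Task 6 → Task 8 → Task 10.

33 days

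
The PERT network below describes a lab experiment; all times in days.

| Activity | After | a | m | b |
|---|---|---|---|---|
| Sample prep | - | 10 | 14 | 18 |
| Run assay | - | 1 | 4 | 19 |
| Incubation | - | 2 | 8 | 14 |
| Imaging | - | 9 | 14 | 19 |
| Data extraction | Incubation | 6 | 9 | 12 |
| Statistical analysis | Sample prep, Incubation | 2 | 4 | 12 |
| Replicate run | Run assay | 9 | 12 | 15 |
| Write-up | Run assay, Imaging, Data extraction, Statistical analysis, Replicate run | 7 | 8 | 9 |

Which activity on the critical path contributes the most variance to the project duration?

Statistical analysis

te_Sample prep = (10 + 4·14 + 18)/6 = 84/6 = 14; σ²_Sample prep = ((18−10)/6)² = 1.778
te_Run assay = (1 + 4·4 + 19)/6 = 36/6 = 6; σ²_Run assay = ((19−1)/6)² = 9.000
te_Incubation = (2 + 4·8 + 14)/6 = 48/6 = 8; σ²_Incubation = ((14−2)/6)² = 4.000
te_Imaging = (9 + 4·14 + 19)/6 = 84/6 = 14; σ²_Imaging = ((19−9)/6)² = 2.778
te_Data extraction = (6 + 4·9 + 12)/6 = 54/6 = 9; σ²_Data extraction = ((12−6)/6)² = 1.000
te_Statistical analysis = (2 + 4·4 + 12)/6 = 30/6 = 5; σ²_Statistical analysis = ((12−2)/6)² = 2.778
te_Replicate run = (9 + 4·12 + 15)/6 = 72/6 = 12; σ²_Replicate run = ((15−9)/6)² = 1.000
te_Write-up = (7 + 4·8 + 9)/6 = 48/6 = 8; σ²_Write-up = ((9−7)/6)² = 0.111

Forward pass:
ES_Sample prep = 0; EF_Sample prep = 14
ES_Run assay = 0; EF_Run assay = 6
ES_Incubation = 0; EF_Incubation = 8
ES_Imaging = 0; EF_Imaging = 14
ES_Data extraction = 8; EF_Data extraction = 8+9 = 17
ES_Statistical analysis = max(EF_Sample prep=14, EF_Incubation=8) = 14; EF_Statistical analysis = 14+5 = 19
ES_Replicate run = 6; EF_Replicate run = 6+12 = 18
ES_Write-up = max(EF_Run assay=6, EF_Imaging=14, EF_Data extraction=17, EF_Statistical analysis=19, EF_Replicate run=18) = 19; EF_Write-up = 19+8 = 27
Expected project duration μ = 27 days. Critical path: Sample prep → Statistical analysis → Write-up.

Variances on critical path: σ²_Sample prep=1.778, σ²_Statistical analysis=2.778, σ²_Write-up=0.111.
Largest is σ²_Statistical analysis = 2.778.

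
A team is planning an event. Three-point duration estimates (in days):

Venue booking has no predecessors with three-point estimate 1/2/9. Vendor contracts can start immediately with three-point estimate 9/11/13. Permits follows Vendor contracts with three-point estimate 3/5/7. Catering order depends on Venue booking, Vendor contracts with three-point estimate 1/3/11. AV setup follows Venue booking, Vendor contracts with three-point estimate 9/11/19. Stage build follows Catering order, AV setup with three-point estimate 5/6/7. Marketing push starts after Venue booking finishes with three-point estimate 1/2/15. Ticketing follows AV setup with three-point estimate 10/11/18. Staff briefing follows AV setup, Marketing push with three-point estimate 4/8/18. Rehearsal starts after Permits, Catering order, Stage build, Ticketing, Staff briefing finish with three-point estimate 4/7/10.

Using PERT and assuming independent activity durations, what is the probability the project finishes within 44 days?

te_Venue booking = (1 + 4·2 + 9)/6 = 18/6 = 3; σ²_Venue booking = ((9−1)/6)² = 1.778
te_Vendor contracts = (9 + 4·11 + 13)/6 = 66/6 = 11; σ²_Vendor contracts = ((13−9)/6)² = 0.444
te_Permits = (3 + 4·5 + 7)/6 = 30/6 = 5; σ²_Permits = ((7−3)/6)² = 0.444
te_Catering order = (1 + 4·3 + 11)/6 = 24/6 = 4; σ²_Catering order = ((11−1)/6)² = 2.778
te_AV setup = (9 + 4·11 + 19)/6 = 72/6 = 12; σ²_AV setup = ((19−9)/6)² = 2.778
te_Stage build = (5 + 4·6 + 7)/6 = 36/6 = 6; σ²_Stage build = ((7−5)/6)² = 0.111
te_Marketing push = (1 + 4·2 + 15)/6 = 24/6 = 4; σ²_Marketing push = ((15−1)/6)² = 5.444
te_Ticketing = (10 + 4·11 + 18)/6 = 72/6 = 12; σ²_Ticketing = ((18−10)/6)² = 1.778
te_Staff briefing = (4 + 4·8 + 18)/6 = 54/6 = 9; σ²_Staff briefing = ((18−4)/6)² = 5.444
te_Rehearsal = (4 + 4·7 + 10)/6 = 42/6 = 7; σ²_Rehearsal = ((10−4)/6)² = 1.000

Forward pass:
ES_Venue booking = 0; EF_Venue booking = 3
ES_Vendor contracts = 0; EF_Vendor contracts = 11
ES_Permits = 11; EF_Permits = 11+5 = 16
ES_Catering order = max(EF_Venue booking=3, EF_Vendor contracts=11) = 11; EF_Catering order = 11+4 = 15
ES_AV setup = max(EF_Venue booking=3, EF_Vendor contracts=11) = 11; EF_AV setup = 11+12 = 23
ES_Stage build = max(EF_Catering order=15, EF_AV setup=23) = 23; EF_Stage build = 23+6 = 29
ES_Marketing push = 3; EF_Marketing push = 3+4 = 7
ES_Ticketing = 23; EF_Ticketing = 23+12 = 35
ES_Staff briefing = max(EF_AV setup=23, EF_Marketing push=7) = 23; EF_Staff briefing = 23+9 = 32
ES_Rehearsal = max(EF_Permits=16, EF_Catering order=15, EF_Stage build=29, EF_Ticketing=35, EF_Staff briefing=32) = 35; EF_Rehearsal = 35+7 = 42
Expected project duration μ = 42 days. Critical path: Vendor contracts → AV setup → Ticketing → Rehearsal.

Variance along critical path = 0.444 + 2.778 + 1.778 + 1.000 = 6.000; σ = √6.000 = 2.449 days.
Z = (44 − 42) / 2.449 = 0.816
P(T ≤ 44) = Φ(0.816) ≈ 0.793

0.793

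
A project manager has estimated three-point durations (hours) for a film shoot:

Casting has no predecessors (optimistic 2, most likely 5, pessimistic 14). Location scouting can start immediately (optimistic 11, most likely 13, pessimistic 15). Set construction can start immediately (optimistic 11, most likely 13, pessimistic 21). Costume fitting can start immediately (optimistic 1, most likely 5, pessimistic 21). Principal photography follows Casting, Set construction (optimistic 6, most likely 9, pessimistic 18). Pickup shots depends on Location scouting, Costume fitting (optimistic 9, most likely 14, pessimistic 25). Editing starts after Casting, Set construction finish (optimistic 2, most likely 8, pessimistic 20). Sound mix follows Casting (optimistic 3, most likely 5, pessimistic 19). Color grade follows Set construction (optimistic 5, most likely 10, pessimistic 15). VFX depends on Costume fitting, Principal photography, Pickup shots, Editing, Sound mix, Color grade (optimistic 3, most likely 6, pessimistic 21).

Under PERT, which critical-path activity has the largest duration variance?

VFX

te_Casting = (2 + 4·5 + 14)/6 = 36/6 = 6; σ²_Casting = ((14−2)/6)² = 4.000
te_Location scouting = (11 + 4·13 + 15)/6 = 78/6 = 13; σ²_Location scouting = ((15−11)/6)² = 0.444
te_Set construction = (11 + 4·13 + 21)/6 = 84/6 = 14; σ²_Set construction = ((21−11)/6)² = 2.778
te_Costume fitting = (1 + 4·5 + 21)/6 = 42/6 = 7; σ²_Costume fitting = ((21−1)/6)² = 11.111
te_Principal photography = (6 + 4·9 + 18)/6 = 60/6 = 10; σ²_Principal photography = ((18−6)/6)² = 4.000
te_Pickup shots = (9 + 4·14 + 25)/6 = 90/6 = 15; σ²_Pickup shots = ((25−9)/6)² = 7.111
te_Editing = (2 + 4·8 + 20)/6 = 54/6 = 9; σ²_Editing = ((20−2)/6)² = 9.000
te_Sound mix = (3 + 4·5 + 19)/6 = 42/6 = 7; σ²_Sound mix = ((19−3)/6)² = 7.111
te_Color grade = (5 + 4·10 + 15)/6 = 60/6 = 10; σ²_Color grade = ((15−5)/6)² = 2.778
te_VFX = (3 + 4·6 + 21)/6 = 48/6 = 8; σ²_VFX = ((21−3)/6)² = 9.000

Forward pass:
ES_Casting = 0; EF_Casting = 6
ES_Location scouting = 0; EF_Location scouting = 13
ES_Set construction = 0; EF_Set construction = 14
ES_Costume fitting = 0; EF_Costume fitting = 7
ES_Principal photography = max(EF_Casting=6, EF_Set construction=14) = 14; EF_Principal photography = 14+10 = 24
ES_Pickup shots = max(EF_Location scouting=13, EF_Costume fitting=7) = 13; EF_Pickup shots = 13+15 = 28
ES_Editing = max(EF_Casting=6, EF_Set construction=14) = 14; EF_Editing = 14+9 = 23
ES_Sound mix = 6; EF_Sound mix = 6+7 = 13
ES_Color grade = 14; EF_Color grade = 14+10 = 24
ES_VFX = max(EF_Costume fitting=7, EF_Principal photography=24, EF_Pickup shots=28, EF_Editing=23, EF_Sound mix=13, EF_Color grade=24) = 28; EF_VFX = 28+8 = 36
Expected project duration μ = 36 hours. Critical path: Location scouting → Pickup shots → VFX.

Variances on critical path: σ²_Location scouting=0.444, σ²_Pickup shots=7.111, σ²_VFX=9.000.
Largest is σ²_VFX = 9.000.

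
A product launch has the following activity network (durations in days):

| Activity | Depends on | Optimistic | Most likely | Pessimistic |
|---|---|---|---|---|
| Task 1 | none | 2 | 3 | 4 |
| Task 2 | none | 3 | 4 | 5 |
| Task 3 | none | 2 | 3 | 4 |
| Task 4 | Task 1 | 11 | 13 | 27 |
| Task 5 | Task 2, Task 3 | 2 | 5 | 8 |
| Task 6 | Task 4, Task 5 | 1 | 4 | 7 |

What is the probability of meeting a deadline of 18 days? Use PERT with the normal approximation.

0.082

te_Task 1 = (2 + 4·3 + 4)/6 = 18/6 = 3; σ²_Task 1 = ((4−2)/6)² = 0.111
te_Task 2 = (3 + 4·4 + 5)/6 = 24/6 = 4; σ²_Task 2 = ((5−3)/6)² = 0.111
te_Task 3 = (2 + 4·3 + 4)/6 = 18/6 = 3; σ²_Task 3 = ((4−2)/6)² = 0.111
te_Task 4 = (11 + 4·13 + 27)/6 = 90/6 = 15; σ²_Task 4 = ((27−11)/6)² = 7.111
te_Task 5 = (2 + 4·5 + 8)/6 = 30/6 = 5; σ²_Task 5 = ((8−2)/6)² = 1.000
te_Task 6 = (1 + 4·4 + 7)/6 = 24/6 = 4; σ²_Task 6 = ((7−1)/6)² = 1.000

Forward pass:
ES_Task 1 = 0; EF_Task 1 = 3
ES_Task 2 = 0; EF_Task 2 = 4
ES_Task 3 = 0; EF_Task 3 = 3
ES_Task 4 = 3; EF_Task 4 = 3+15 = 18
ES_Task 5 = max(EF_Task 2=4, EF_Task 3=3) = 4; EF_Task 5 = 4+5 = 9
ES_Task 6 = max(EF_Task 4=18, EF_Task 5=9) = 18; EF_Task 6 = 18+4 = 22
Expected project duration μ = 22 days. Critical path: Task 1 → Task 4 → Task 6.

Variance along critical path = 0.111 + 7.111 + 1.000 = 8.222; σ = √8.222 = 2.867 days.
Z = (18 − 22) / 2.867 = -1.395
P(T ≤ 18) = Φ(-1.395) ≈ 0.082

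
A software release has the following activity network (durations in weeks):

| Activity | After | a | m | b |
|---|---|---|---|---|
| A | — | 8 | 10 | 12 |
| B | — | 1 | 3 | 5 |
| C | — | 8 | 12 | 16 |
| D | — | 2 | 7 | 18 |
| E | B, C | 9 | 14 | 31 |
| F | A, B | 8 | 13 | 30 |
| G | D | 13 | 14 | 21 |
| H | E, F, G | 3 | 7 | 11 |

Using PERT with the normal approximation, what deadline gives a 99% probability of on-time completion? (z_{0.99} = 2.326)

44.6 weeks

te_A = (8 + 4·10 + 12)/6 = 60/6 = 10; σ²_A = ((12−8)/6)² = 0.444
te_B = (1 + 4·3 + 5)/6 = 18/6 = 3; σ²_B = ((5−1)/6)² = 0.444
te_C = (8 + 4·12 + 16)/6 = 72/6 = 12; σ²_C = ((16−8)/6)² = 1.778
te_D = (2 + 4·7 + 18)/6 = 48/6 = 8; σ²_D = ((18−2)/6)² = 7.111
te_E = (9 + 4·14 + 31)/6 = 96/6 = 16; σ²_E = ((31−9)/6)² = 13.444
te_F = (8 + 4·13 + 30)/6 = 90/6 = 15; σ²_F = ((30−8)/6)² = 13.444
te_G = (13 + 4·14 + 21)/6 = 90/6 = 15; σ²_G = ((21−13)/6)² = 1.778
te_H = (3 + 4·7 + 11)/6 = 42/6 = 7; σ²_H = ((11−3)/6)² = 1.778

Forward pass:
ES_A = 0; EF_A = 10
ES_B = 0; EF_B = 3
ES_C = 0; EF_C = 12
ES_D = 0; EF_D = 8
ES_E = max(EF_B=3, EF_C=12) = 12; EF_E = 12+16 = 28
ES_F = max(EF_A=10, EF_B=3) = 10; EF_F = 10+15 = 25
ES_G = 8; EF_G = 8+15 = 23
ES_H = max(EF_E=28, EF_F=25, EF_G=23) = 28; EF_H = 28+7 = 35
Expected project duration μ = 35 weeks. Critical path: C → E → H.

Variance along critical path = 1.778 + 13.444 + 1.778 = 17.000; σ = 4.123 weeks.
D = μ + z·σ = 35 + 2.326·4.123 = 44.6 weeks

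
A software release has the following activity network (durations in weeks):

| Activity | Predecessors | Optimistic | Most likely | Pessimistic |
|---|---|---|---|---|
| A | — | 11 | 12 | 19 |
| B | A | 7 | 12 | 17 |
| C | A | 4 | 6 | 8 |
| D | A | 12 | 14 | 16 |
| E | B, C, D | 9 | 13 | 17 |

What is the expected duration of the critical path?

te_A = (11 + 4·12 + 19)/6 = 78/6 = 13
te_B = (7 + 4·12 + 17)/6 = 72/6 = 12
te_C = (4 + 4·6 + 8)/6 = 36/6 = 6
te_D = (12 + 4·14 + 16)/6 = 84/6 = 14
te_E = (9 + 4·13 + 17)/6 = 78/6 = 13

Forward pass:
ES_A = 0; EF_A = 13
ES_B = 13; EF_B = 13+12 = 25
ES_C = 13; EF_C = 13+6 = 19
ES_D = 13; EF_D = 13+14 = 27
ES_E = max(EF_B=25, EF_C=19, EF_D=27) = 27; EF_E = 27+13 = 40
Expected project duration μ = 40 weeks. Critical path: A → D → E.

40 weeks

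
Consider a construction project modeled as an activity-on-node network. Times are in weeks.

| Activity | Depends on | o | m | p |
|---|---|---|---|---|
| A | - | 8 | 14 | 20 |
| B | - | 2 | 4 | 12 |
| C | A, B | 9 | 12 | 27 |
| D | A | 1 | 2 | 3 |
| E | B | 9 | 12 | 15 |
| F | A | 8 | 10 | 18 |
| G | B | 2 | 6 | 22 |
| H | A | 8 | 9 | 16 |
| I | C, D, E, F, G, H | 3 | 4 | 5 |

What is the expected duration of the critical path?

32 weeks

te_A = (8 + 4·14 + 20)/6 = 84/6 = 14
te_B = (2 + 4·4 + 12)/6 = 30/6 = 5
te_C = (9 + 4·12 + 27)/6 = 84/6 = 14
te_D = (1 + 4·2 + 3)/6 = 12/6 = 2
te_E = (9 + 4·12 + 15)/6 = 72/6 = 12
te_F = (8 + 4·10 + 18)/6 = 66/6 = 11
te_G = (2 + 4·6 + 22)/6 = 48/6 = 8
te_H = (8 + 4·9 + 16)/6 = 60/6 = 10
te_I = (3 + 4·4 + 5)/6 = 24/6 = 4

Forward pass:
ES_A = 0; EF_A = 14
ES_B = 0; EF_B = 5
ES_C = max(EF_A=14, EF_B=5) = 14; EF_C = 14+14 = 28
ES_D = 14; EF_D = 14+2 = 16
ES_E = 5; EF_E = 5+12 = 17
ES_F = 14; EF_F = 14+11 = 25
ES_G = 5; EF_G = 5+8 = 13
ES_H = 14; EF_H = 14+10 = 24
ES_I = max(EF_C=28, EF_D=16, EF_E=17, EF_F=25, EF_G=13, EF_H=24) = 28; EF_I = 28+4 = 32
Expected project duration μ = 32 weeks. Critical path: A → C → I.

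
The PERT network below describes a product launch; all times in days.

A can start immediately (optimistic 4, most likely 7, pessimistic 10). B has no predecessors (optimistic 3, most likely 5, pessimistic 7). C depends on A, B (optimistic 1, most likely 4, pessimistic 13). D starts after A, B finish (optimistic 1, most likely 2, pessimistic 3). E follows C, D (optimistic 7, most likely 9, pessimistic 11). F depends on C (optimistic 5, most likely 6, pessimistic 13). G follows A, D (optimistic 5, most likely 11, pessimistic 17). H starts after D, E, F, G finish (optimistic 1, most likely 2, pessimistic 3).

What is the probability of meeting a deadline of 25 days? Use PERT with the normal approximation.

0.802

te_A = (4 + 4·7 + 10)/6 = 42/6 = 7; σ²_A = ((10−4)/6)² = 1.000
te_B = (3 + 4·5 + 7)/6 = 30/6 = 5; σ²_B = ((7−3)/6)² = 0.444
te_C = (1 + 4·4 + 13)/6 = 30/6 = 5; σ²_C = ((13−1)/6)² = 4.000
te_D = (1 + 4·2 + 3)/6 = 12/6 = 2; σ²_D = ((3−1)/6)² = 0.111
te_E = (7 + 4·9 + 11)/6 = 54/6 = 9; σ²_E = ((11−7)/6)² = 0.444
te_F = (5 + 4·6 + 13)/6 = 42/6 = 7; σ²_F = ((13−5)/6)² = 1.778
te_G = (5 + 4·11 + 17)/6 = 66/6 = 11; σ²_G = ((17−5)/6)² = 4.000
te_H = (1 + 4·2 + 3)/6 = 12/6 = 2; σ²_H = ((3−1)/6)² = 0.111

Forward pass:
ES_A = 0; EF_A = 7
ES_B = 0; EF_B = 5
ES_C = max(EF_A=7, EF_B=5) = 7; EF_C = 7+5 = 12
ES_D = max(EF_A=7, EF_B=5) = 7; EF_D = 7+2 = 9
ES_E = max(EF_C=12, EF_D=9) = 12; EF_E = 12+9 = 21
ES_F = 12; EF_F = 12+7 = 19
ES_G = max(EF_A=7, EF_D=9) = 9; EF_G = 9+11 = 20
ES_H = max(EF_D=9, EF_E=21, EF_F=19, EF_G=20) = 21; EF_H = 21+2 = 23
Expected project duration μ = 23 days. Critical path: A → C → E → H.

Variance along critical path = 1.000 + 4.000 + 0.444 + 0.111 = 5.556; σ = √5.556 = 2.357 days.
Z = (25 − 23) / 2.357 = 0.849
P(T ≤ 25) = Φ(0.849) ≈ 0.802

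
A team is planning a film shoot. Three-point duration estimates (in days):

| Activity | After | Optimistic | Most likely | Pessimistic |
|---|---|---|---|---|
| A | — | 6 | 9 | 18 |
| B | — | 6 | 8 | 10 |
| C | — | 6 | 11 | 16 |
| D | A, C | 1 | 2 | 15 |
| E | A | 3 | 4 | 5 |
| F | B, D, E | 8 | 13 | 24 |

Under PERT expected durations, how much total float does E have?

te_A = (6 + 4·9 + 18)/6 = 60/6 = 10
te_B = (6 + 4·8 + 10)/6 = 48/6 = 8
te_C = (6 + 4·11 + 16)/6 = 66/6 = 11
te_D = (1 + 4·2 + 15)/6 = 24/6 = 4
te_E = (3 + 4·4 + 5)/6 = 24/6 = 4
te_F = (8 + 4·13 + 24)/6 = 84/6 = 14

Forward pass:
ES_A = 0; EF_A = 10
ES_B = 0; EF_B = 8
ES_C = 0; EF_C = 11
ES_D = max(EF_A=10, EF_C=11) = 11; EF_D = 11+4 = 15
ES_E = 10; EF_E = 10+4 = 14
ES_F = max(EF_B=8, EF_D=15, EF_E=14) = 15; EF_F = 15+14 = 29
Expected project duration μ = 29 days. Critical path: C → D → F.

Backward pass:
LF_F = 29; LS_F = 29−14 = 15
LF_E = LS_F = 15; LS_E = 15−4 = 11
LF_D = LS_F = 15; LS_D = 15−4 = 11
LF_C = LS_D = 11; LS_C = 11−11 = 0
LF_B = LS_F = 15; LS_B = 15−8 = 7
LF_A = min(LS_D=11, LS_E=11) = 11; LS_A = 11−10 = 1
Slack_E = LS_E − ES_E = 11 − 10 = 1

1 days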